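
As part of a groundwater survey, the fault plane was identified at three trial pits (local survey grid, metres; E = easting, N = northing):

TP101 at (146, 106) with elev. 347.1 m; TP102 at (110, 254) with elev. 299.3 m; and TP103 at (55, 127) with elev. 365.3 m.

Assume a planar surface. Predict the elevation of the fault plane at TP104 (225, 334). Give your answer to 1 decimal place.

234.4 m

Let the plane be z = a·E + b·N + c.
TP102−TP101: −36a + 148b = −47.8;  TP103−TP101: −91a + 21b = 18.2.
Solving gives a = −0.29086, b = −0.39372.
Then c = 347.1 − a·146 − b·106 = 431.30.
At (225, 334): z = −65.4 − 131.5 + 431.30 = 234.4 m.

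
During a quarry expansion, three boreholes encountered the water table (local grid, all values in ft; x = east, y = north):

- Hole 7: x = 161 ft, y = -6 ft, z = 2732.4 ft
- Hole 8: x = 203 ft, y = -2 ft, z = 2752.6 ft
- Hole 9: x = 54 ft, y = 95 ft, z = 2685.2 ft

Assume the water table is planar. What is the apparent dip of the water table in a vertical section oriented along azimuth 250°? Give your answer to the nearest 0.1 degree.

24.8°

Two edge vectors: Hole 7→Hole 8 = (42, 4, 20.2), Hole 7→Hole 9 = (-107, 101, -47.2).
Normal n = (Hole 7→Hole 8) × (Hole 7→Hole 9) = (-2229, -179, 4670).
So ∂z/∂x = −n_x/n_z = 0.47730 and ∂z/∂y = −n_y/n_z = 0.03833.
Unit vector along 250° is (sin 250°, cos 250°) = (-0.9397, -0.3420).
Slope in that direction = a·(-0.9397) + b·(-0.3420) = −0.46163.
Apparent dip = arctan|0.46163| = 24.8° (true dip is 25.6°, so apparent ≤ true as expected).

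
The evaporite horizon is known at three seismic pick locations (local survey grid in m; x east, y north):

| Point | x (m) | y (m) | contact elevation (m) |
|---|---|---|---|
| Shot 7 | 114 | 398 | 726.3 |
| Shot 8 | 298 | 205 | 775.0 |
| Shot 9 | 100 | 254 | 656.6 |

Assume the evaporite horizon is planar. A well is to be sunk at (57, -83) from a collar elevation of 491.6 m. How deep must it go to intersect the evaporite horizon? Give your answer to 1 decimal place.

5.3 m

Two edge vectors: Shot 7→Shot 8 = (184, -193, 48.7), Shot 7→Shot 9 = (-14, -144, -69.7).
Normal n = (Shot 7→Shot 8) × (Shot 7→Shot 9) = (20464.9, 12143, -29198).
So ∂z/∂x = −n_x/n_z = 0.70090 and ∂z/∂y = −n_y/n_z = 0.41588.
Intercept c from Shot 7: 726.3 − 79.90 − 165.52 = 480.88.
At (57, -83): z_contact = 39.95 − 34.52 + 480.88 = 486.31 m.
Depth below ground = 491.6 − 486.31 = 5.3 m.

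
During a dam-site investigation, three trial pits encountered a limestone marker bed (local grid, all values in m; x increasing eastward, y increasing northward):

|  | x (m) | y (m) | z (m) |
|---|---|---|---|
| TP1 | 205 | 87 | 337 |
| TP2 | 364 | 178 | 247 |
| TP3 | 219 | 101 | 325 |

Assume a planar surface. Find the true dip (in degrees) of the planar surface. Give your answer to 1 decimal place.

Let the plane be z = a·x + b·y + c.
TP2−TP1: 159a + 91b = −90;  TP3−TP1: 14a + 14b = −12.
Solving gives a = −0.17647, b = −0.68067.
Gradient magnitude |∇z| = √(a² + b²) = √(0.03114 + 0.46331) = 0.70318.
True dip = arctan(0.70318) = 35.1°, dipping toward NNE (azimuth ≈ 015°).

35.1°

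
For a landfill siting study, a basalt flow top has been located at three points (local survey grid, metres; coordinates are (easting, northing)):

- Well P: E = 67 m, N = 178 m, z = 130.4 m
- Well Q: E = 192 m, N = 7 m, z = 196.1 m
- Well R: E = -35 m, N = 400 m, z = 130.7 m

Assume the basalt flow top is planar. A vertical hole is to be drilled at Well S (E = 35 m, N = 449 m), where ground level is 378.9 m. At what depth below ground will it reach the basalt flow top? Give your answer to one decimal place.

116.8 m

Two edge vectors: Well P→Well Q = (125, -171, 65.7), Well P→Well R = (-102, 222, 0.3).
Normal n = (Well P→Well Q) × (Well P→Well R) = (-14636.7, -6738.9, 10308).
So ∂z/∂E = −n_x/n_z = 1.41994 and ∂z/∂N = −n_y/n_z = 0.65375.
Intercept c from Well P: 130.4 − 95.14 − 116.37 = −81.10.
At (35, 449): z_contact = 49.70 + 293.54 − 81.10 = 262.13 m.
Depth below ground = 378.9 − 262.13 = 116.8 m.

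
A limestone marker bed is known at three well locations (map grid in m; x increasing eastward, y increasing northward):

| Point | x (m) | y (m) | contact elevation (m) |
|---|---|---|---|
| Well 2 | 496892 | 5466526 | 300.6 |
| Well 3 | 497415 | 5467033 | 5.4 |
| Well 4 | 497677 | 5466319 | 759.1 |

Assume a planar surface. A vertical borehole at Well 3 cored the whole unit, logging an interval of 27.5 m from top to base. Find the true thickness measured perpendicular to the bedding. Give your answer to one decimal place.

19.5 m

Let the plane be z = a·x + b·y + c.
Well 3−Well 2: 523a + 507b = −295.2;  Well 4−Well 2: 785a − 207b = 458.5.
Solving gives a = 0.33847, b = −0.93140.
|∇z| = √(a²+b²) = 0.99100, so dip δ = arctan(0.99100) = 44.74°.
True thickness = vertical thickness × cos δ = 27.5 × cos 44.74° = 19.5 m.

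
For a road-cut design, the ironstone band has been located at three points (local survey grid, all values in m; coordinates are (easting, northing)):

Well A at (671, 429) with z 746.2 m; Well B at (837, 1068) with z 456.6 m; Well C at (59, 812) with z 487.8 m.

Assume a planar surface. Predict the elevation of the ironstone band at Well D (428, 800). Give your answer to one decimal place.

537.6 m

Two edge vectors: Well A→Well B = (166, 639, -289.6), Well A→Well C = (-612, 383, -258.4).
Normal n = (Well A→Well B) × (Well A→Well C) = (-54200.8, 220129.6, 454646).
So ∂z/∂E = −n_x/n_z = 0.119215 and ∂z/∂N = −n_y/n_z = −0.484178.
Intercept c from Well A: 746.2 − 79.99 + 207.71 = 873.92.
At (428, 800): z = 51.0 − 387.3 + 873.92 = 537.6 m.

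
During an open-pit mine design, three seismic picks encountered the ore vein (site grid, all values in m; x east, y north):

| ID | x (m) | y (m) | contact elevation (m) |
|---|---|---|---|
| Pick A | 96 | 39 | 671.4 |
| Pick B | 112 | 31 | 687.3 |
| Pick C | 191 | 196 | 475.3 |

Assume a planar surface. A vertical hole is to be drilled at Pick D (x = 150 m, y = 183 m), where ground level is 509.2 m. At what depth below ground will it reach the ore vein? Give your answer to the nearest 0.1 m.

27.1 m

Let the plane be z = a·x + b·y + c.
Pick B−Pick A: 16a − 8b = 15.9;  Pick C−Pick A: 95a + 157b = −196.1.
Solving gives a = 0.28347, b = −1.42057.
Then c = 671.4 − a·96 − b·39 = 699.59.
At (150, 183): z_contact = 42.52 − 259.96 + 699.59 = 482.15 m.
Depth below ground = 509.2 − 482.15 = 27.1 m.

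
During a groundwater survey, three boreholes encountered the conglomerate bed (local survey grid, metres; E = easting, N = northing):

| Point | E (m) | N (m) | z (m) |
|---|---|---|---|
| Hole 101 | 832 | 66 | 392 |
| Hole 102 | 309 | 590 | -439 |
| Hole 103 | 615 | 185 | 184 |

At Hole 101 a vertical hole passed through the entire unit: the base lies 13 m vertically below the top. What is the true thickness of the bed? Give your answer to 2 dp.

7.54 m

Let the plane be z = a·E + b·N + c.
Hole 102−Hole 101: −523a + 524b = −831;  Hole 103−Hole 101: −217a + 119b = −208.
Solving gives a = 0.19629, b = −1.38997.
|∇z| = √(a²+b²) = 1.40376, so dip δ = arctan(1.40376) = 54.53°.
True thickness = vertical thickness × cos δ = 13 × cos 54.53° = 7.54 m.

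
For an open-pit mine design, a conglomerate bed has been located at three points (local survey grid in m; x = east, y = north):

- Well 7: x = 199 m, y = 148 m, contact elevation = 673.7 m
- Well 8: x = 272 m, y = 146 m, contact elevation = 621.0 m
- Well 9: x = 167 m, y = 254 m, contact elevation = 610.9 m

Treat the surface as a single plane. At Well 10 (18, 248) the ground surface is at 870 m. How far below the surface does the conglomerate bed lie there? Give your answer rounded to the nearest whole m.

143 m

Two edge vectors: Well 7→Well 8 = (73, -2, -52.7), Well 7→Well 9 = (-32, 106, -62.8).
Normal n = (Well 7→Well 8) × (Well 7→Well 9) = (5711.8, 6270.8, 7674).
So ∂z/∂x = −n_x/n_z = −0.74431 and ∂z/∂y = −n_y/n_z = −0.81715.
Intercept c from Well 7: 673.7 + 148.12 + 120.94 = 942.75.
At (18, 248): z_contact = −13.4 − 202.7 + 942.75 = 726.7 m.
Depth below ground = 870 − 726.7 = 143 m.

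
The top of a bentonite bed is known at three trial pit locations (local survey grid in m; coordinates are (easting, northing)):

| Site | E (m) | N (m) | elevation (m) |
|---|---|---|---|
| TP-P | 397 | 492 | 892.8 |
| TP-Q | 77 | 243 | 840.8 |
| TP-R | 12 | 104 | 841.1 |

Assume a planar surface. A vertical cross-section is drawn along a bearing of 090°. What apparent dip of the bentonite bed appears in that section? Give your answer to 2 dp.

Two edge vectors: TP-P→TP-Q = (-320, -249, -52), TP-P→TP-R = (-385, -388, -51.7).
Normal n = (TP-P→TP-Q) × (TP-P→TP-R) = (-7302.7, 3476, 28295).
So ∂z/∂E = −n_x/n_z = 0.25809 and ∂z/∂N = −n_y/n_z = −0.12285.
Unit vector along 090° is (sin 90°, cos 90°) = (1.0000, 0.0000).
Slope in that direction = a·(1.0000) + b·(0.0000) = 0.25809.
Apparent dip = arctan|0.25809| = 14.47° (true dip is 16.0°, so apparent ≤ true as expected).

14.47°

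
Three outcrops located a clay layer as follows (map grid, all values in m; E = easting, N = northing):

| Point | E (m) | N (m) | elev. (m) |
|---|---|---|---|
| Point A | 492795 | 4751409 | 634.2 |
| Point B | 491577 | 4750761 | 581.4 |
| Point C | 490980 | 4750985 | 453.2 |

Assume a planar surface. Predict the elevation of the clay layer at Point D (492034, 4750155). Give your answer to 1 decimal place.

761.6 m

Two edge vectors: Point A→Point B = (-1218, -648, -52.8), Point A→Point C = (-1815, -424, -181).
Normal n = (Point A→Point B) × (Point A→Point C) = (94900.8, -124626, -659688).
So ∂z/∂E = −n_x/n_z = 0.143857096 and ∂z/∂N = −n_y/n_z = −0.188916579.
Intercept c from Point A: 634.2 − 70892.06 + 897619.93 = 827362.07.
At (492034, 4750155): z = 70782.6 − 897383.0 + 827362.07 = 761.6 m.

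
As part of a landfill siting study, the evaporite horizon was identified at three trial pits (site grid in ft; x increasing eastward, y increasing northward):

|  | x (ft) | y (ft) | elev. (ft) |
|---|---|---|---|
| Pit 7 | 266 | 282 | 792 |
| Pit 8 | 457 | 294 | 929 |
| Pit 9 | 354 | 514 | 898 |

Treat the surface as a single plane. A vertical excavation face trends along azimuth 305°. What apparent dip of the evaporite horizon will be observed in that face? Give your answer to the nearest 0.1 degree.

25.1°

Two edge vectors: Pit 7→Pit 8 = (191, 12, 137), Pit 7→Pit 9 = (88, 232, 106).
Normal n = (Pit 7→Pit 8) × (Pit 7→Pit 9) = (-30512, -8190, 43256).
So ∂z/∂x = −n_x/n_z = 0.70538 and ∂z/∂y = −n_y/n_z = 0.18934.
Unit vector along 305° is (sin 305°, cos 305°) = (-0.8192, 0.5736).
Slope in that direction = a·(-0.8192) + b·(0.5736) = −0.46922.
Apparent dip = arctan|0.46922| = 25.1° (true dip is 36.1°, so apparent ≤ true as expected).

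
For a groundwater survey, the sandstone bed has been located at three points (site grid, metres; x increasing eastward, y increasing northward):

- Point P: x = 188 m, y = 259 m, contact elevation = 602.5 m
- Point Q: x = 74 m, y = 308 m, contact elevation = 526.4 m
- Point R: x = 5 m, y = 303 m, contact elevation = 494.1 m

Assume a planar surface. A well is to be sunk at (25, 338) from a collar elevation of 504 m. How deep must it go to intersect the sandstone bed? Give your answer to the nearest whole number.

14 m

Let the plane be z = a·x + b·y + c.
Point Q−Point P: −114a + 49b = −76.1;  Point R−Point P: −183a + 44b = −108.4.
Solving gives a = 0.49689, b = −0.39704.
Then c = 602.5 − a·188 − b·259 = 611.92.
At (25, 338): z_contact = 12.4 − 134.2 + 611.92 = 490.1 m.
Depth below ground = 504 − 490.1 = 14 m.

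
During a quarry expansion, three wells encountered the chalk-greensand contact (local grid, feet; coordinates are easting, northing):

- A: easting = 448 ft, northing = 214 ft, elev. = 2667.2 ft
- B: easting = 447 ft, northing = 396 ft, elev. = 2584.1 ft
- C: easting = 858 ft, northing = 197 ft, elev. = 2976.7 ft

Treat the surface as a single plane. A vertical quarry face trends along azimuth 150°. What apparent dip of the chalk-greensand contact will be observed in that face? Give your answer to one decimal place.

37.2°

Two edge vectors: A→B = (-1, 182, -83.1), A→C = (410, -17, 309.5).
Normal n = (A→B) × (A→C) = (54916.3, -33761.5, -74603).
So ∂z/∂easting = −n_x/n_z = 0.73611 and ∂z/∂northing = −n_y/n_z = −0.45255.
Unit vector along 150° is (sin 150°, cos 150°) = (0.5000, -0.8660).
Slope in that direction = a·(0.5000) + b·(-0.8660) = 0.75998.
Apparent dip = arctan|0.75998| = 37.2° (true dip is 40.8°, so apparent ≤ true as expected).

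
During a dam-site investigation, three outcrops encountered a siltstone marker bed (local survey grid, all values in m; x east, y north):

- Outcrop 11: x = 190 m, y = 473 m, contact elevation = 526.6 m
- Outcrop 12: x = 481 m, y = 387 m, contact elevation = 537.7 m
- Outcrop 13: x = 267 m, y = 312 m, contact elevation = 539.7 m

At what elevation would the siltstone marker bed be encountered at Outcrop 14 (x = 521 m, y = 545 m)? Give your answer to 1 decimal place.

526.7 m

Let the plane be z = a·x + b·y + c.
Outcrop 12−Outcrop 11: 291a − 86b = 11.1;  Outcrop 13−Outcrop 11: 77a − 161b = 13.1.
Solving gives a = 0.01642, b = −0.07351.
Then c = 526.6 − a·190 − b·473 = 558.25.
At (521, 545): z = 8.6 − 40.1 + 558.25 = 526.7 m.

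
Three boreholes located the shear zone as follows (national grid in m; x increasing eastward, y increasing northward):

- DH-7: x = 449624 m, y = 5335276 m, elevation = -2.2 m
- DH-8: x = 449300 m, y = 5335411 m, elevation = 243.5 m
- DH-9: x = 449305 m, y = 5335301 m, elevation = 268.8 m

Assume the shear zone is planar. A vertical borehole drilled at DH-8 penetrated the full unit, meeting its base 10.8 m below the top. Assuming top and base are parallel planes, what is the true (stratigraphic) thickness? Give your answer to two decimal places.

Let the plane be z = a·x + b·y + c.
DH-8−DH-7: −324a + 135b = 245.7;  DH-9−DH-7: −319a + 25b = 271.
Solving gives a = −0.87066, b = −0.26958.
|∇z| = √(a²+b²) = 0.91143, so dip δ = arctan(0.91143) = 42.35°.
True thickness = vertical thickness × cos δ = 10.8 × cos 42.35° = 7.98 m.

7.98 m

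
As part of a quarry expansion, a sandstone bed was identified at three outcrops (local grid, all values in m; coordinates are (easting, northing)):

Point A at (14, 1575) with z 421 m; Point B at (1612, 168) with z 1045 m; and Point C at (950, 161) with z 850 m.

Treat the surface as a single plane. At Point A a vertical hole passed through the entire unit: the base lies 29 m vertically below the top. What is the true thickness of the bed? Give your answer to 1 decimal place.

27.7 m

Let the plane be z = a·E + b·N + c.
Point B−Point A: 1598a − 1407b = 624;  Point C−Point A: 936a − 1414b = 429.
Solving gives a = 0.29570, b = −0.10766.
|∇z| = √(a²+b²) = 0.31469, so dip δ = arctan(0.31469) = 17.47°.
True thickness = vertical thickness × cos δ = 29 × cos 17.47° = 27.7 m.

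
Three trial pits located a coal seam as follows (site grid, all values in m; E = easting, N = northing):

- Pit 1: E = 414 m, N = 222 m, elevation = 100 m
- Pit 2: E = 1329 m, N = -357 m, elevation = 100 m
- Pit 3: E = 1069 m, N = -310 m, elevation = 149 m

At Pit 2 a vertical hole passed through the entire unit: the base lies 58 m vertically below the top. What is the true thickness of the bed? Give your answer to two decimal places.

52.01 m

Let the plane be z = a·E + b·N + c.
Pit 2−Pit 1: 915a − 579b = 0;  Pit 3−Pit 1: 655a − 532b = 49.
Solving gives a = −0.26383, b = −0.41693.
|∇z| = √(a²+b²) = 0.49340, so dip δ = arctan(0.49340) = 26.26°.
True thickness = vertical thickness × cos δ = 58 × cos 26.26° = 52.01 m.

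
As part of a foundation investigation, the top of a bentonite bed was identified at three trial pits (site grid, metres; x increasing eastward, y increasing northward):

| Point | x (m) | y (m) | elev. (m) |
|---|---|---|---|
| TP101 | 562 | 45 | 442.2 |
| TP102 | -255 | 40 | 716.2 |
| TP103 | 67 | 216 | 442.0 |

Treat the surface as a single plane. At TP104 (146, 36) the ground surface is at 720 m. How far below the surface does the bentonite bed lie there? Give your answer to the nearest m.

Let the plane be z = a·x + b·y + c.
TP102−TP101: −817a − 5b = 274;  TP103−TP101: −495a + 171b = −0.2.
Solving gives a = −0.32953, b = −0.95507.
Then c = 442.2 − a·562 − b·45 = 670.37.
At (146, 36): z_contact = −48.1 − 34.4 + 670.37 = 587.9 m.
Depth below ground = 720 − 587.9 = 132 m.

132 m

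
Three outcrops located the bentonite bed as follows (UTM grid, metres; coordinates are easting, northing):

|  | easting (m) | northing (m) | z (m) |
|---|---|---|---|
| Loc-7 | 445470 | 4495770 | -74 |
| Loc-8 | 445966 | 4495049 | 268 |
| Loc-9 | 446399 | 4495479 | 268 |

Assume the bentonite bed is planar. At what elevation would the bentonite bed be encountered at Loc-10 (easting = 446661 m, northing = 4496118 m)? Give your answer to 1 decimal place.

161.2 m

Two edge vectors: Loc-7→Loc-8 = (496, -721, 342), Loc-7→Loc-9 = (929, -291, 342).
Normal n = (Loc-7→Loc-8) × (Loc-7→Loc-9) = (-147060, 148086, 525473).
So ∂z/∂easting = −n_x/n_z = 0.279862143 and ∂z/∂northing = −n_y/n_z = −0.281814670.
Intercept c from Loc-7: -74 − 124670.19 + 1266973.94 = 1142229.75.
At (446661, 4496118): z = 125003.5 − 1267072.0 + 1142229.75 = 161.2 m.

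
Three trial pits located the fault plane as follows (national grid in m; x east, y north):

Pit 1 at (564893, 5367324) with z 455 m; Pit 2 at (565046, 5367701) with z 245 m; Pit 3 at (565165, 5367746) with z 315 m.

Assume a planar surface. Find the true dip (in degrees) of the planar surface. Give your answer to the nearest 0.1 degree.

Let the plane be z = a·x + b·y + c.
Pit 2−Pit 1: 153a + 377b = −210;  Pit 3−Pit 1: 272a + 422b = −140.
Solving gives a = 0.94370, b = −0.94002.
Gradient magnitude |∇z| = √(a² + b²) = √(0.89058 + 0.88363) = 1.33200.
True dip = arctan(1.33200) = 53.1°, dipping toward NW (azimuth ≈ 315°).

53.1°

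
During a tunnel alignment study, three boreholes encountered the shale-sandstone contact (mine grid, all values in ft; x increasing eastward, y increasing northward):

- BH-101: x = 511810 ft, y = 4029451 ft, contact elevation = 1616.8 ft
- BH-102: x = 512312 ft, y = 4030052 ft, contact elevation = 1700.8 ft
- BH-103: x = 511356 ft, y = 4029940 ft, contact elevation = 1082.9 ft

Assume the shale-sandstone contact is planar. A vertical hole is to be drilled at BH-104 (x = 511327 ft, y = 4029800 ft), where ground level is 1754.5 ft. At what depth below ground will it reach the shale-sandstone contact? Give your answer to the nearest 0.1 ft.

629.8 ft

Let the plane be z = a·x + b·y + c.
BH-102−BH-101: 502a + 601b = 84;  BH-103−BH-101: −454a + 489b = −533.9.
Solving gives a = 0.698297423, b = −0.443503006.
Then c = 1616.8 − a·511810 − b·4029451 = 1431294.83.
At (511327, 4029800): z_contact = 357058.33 − 1787228.41 + 1431294.83 = 1124.74 ft.
Depth below ground = 1754.5 − 1124.74 = 629.8 ft.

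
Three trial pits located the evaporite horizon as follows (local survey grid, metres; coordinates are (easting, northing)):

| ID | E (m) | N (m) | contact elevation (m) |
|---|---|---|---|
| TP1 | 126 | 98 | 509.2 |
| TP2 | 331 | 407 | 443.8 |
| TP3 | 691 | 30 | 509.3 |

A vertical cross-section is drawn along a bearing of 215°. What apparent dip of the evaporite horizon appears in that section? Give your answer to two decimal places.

9.88°

Let the plane be z = a·E + b·N + c.
TP2−TP1: 205a + 309b = −65.4;  TP3−TP1: 565a − 68b = 0.1.
Solving gives a = −0.02343, b = −0.19611.
Unit vector along 215° is (sin 215°, cos 215°) = (-0.5736, -0.8192).
Slope in that direction = a·(-0.5736) + b·(-0.8192) = 0.17408.
Apparent dip = arctan|0.17408| = 9.88° (true dip is 11.2°, so apparent ≤ true as expected).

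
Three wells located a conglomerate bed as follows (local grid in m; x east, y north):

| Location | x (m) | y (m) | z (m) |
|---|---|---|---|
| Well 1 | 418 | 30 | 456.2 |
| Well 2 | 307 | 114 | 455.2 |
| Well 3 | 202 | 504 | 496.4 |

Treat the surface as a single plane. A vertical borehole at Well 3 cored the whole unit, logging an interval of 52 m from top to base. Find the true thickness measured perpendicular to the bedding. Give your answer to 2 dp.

51.21 m

Two edge vectors: Well 1→Well 2 = (-111, 84, -1), Well 1→Well 3 = (-216, 474, 40.2).
Normal n = (Well 1→Well 2) × (Well 1→Well 3) = (3850.8, 4678.2, -34470).
So ∂z/∂x = −n_x/n_z = 0.11171 and ∂z/∂y = −n_y/n_z = 0.13572.
|∇z| = √(a²+b²) = 0.17578, so dip δ = arctan(0.17578) = 9.97°.
True thickness = vertical thickness × cos δ = 52 × cos 9.97° = 51.21 m.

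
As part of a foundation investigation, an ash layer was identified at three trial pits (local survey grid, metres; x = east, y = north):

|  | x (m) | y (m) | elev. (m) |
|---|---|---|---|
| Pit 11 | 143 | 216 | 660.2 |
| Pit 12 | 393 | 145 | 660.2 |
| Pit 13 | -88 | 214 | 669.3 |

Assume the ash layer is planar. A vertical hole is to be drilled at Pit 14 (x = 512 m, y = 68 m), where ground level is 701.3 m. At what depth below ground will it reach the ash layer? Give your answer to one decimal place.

35.3 m

Let the plane be z = a·x + b·y + c.
Pit 12−Pit 11: 250a − 71b = 0;  Pit 13−Pit 11: −231a − 2b = 9.1.
Solving gives a = −0.03823, b = −0.13461.
Then c = 660.2 − a·143 − b·216 = 694.74.
At (512, 68): z_contact = −19.57 − 9.15 + 694.74 = 666.02 m.
Depth below ground = 701.3 − 666.02 = 35.3 m.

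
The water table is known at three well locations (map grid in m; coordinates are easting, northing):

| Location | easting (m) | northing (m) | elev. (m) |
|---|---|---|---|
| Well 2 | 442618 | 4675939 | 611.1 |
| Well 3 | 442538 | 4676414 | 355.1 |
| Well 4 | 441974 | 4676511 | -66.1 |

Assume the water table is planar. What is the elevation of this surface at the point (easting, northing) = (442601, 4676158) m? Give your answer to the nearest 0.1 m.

Two edge vectors: Well 2→Well 3 = (-80, 475, -256), Well 2→Well 4 = (-644, 572, -677.2).
Normal n = (Well 2→Well 3) × (Well 2→Well 4) = (-175238, 110688, 260140).
So ∂z/∂easting = −n_x/n_z = 0.673629584 and ∂z/∂northing = −n_y/n_z = −0.425493965.
Intercept c from Well 2: 611.1 − 298160.58 + 1989583.82 = 1692034.34.
At (442601, 4676158): z = 298149.1 − 1989677.0 + 1692034.34 = 506.5 m.

506.5 m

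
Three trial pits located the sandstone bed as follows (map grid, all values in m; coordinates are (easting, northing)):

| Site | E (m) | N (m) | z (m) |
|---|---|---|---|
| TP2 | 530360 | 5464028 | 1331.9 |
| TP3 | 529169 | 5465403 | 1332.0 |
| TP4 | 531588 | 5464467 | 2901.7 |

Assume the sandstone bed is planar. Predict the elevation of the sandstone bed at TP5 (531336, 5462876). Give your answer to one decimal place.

Let the plane be z = a·E + b·N + c.
TP3−TP2: −1191a + 1375b = 0.1;  TP4−TP2: 1228a + 439b = 1569.8.
Solving gives a = 0.976069856, b = 0.845526690.
Then c = 1331.9 − a·530360 − b·5464028 = −5136318.02.
At (531336, 5462876): z = 518621.1 + 4619007.5 − 5136318.02 = 1310.5 m.

1310.5 m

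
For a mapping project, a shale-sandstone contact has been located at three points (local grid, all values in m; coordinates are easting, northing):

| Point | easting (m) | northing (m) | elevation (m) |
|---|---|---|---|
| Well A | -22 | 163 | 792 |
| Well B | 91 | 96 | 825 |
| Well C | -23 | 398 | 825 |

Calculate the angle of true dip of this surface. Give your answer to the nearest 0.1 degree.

Two edge vectors: Well A→Well B = (113, -67, 33), Well A→Well C = (-1, 235, 33).
Normal n = (Well A→Well B) × (Well A→Well C) = (-9966, -3762, 26488).
So ∂z/∂easting = −n_x/n_z = 0.37625 and ∂z/∂northing = −n_y/n_z = 0.14203.
Gradient magnitude |∇z| = √(a² + b²) = √(0.14156 + 0.02017) = 0.40216.
True dip = arctan(0.40216) = 21.9°, dipping toward WSW (azimuth ≈ 249°).

21.9°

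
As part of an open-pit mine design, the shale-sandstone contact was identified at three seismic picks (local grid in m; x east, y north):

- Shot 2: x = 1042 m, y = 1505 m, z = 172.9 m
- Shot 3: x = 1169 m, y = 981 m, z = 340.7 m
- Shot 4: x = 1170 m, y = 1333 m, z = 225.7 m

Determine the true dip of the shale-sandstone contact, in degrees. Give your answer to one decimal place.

18.1°

Two edge vectors: Shot 2→Shot 3 = (127, -524, 167.8), Shot 2→Shot 4 = (128, -172, 52.8).
Normal n = (Shot 2→Shot 3) × (Shot 2→Shot 4) = (1194.4, 14772.8, 45228).
So ∂z/∂x = −n_x/n_z = −0.02641 and ∂z/∂y = −n_y/n_z = −0.32663.
Gradient magnitude |∇z| = √(a² + b²) = √(0.00070 + 0.10669) = 0.32770.
True dip = arctan(0.32770) = 18.1°, dipping toward N (azimuth ≈ 005°).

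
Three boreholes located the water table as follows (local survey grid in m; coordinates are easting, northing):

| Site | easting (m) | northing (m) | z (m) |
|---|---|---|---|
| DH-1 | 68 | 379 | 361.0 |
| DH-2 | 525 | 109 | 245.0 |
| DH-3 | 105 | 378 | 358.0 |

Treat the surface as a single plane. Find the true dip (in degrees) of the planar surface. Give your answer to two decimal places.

17.48°

Let the plane be z = a·easting + b·northing + c.
DH-2−DH-1: 457a − 270b = −116;  DH-3−DH-1: 37a − 1b = −3.
Solving gives a = −0.07280, b = 0.30641.
Gradient magnitude |∇z| = √(a² + b²) = √(0.00530 + 0.09389) = 0.31494.
True dip = arctan(0.31494) = 17.48°, dipping toward SSE (azimuth ≈ 167°).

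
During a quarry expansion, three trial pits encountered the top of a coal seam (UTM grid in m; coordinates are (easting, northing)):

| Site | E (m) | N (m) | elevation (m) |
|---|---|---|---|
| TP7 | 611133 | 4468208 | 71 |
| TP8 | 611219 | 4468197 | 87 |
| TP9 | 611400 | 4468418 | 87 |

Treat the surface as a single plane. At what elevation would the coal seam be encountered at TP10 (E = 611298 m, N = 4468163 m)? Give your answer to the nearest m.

Let the plane be z = a·E + b·N + c.
TP8−TP7: 86a − 11b = 16;  TP9−TP7: 267a + 210b = 16.
Solving gives a = 0.16840501, b = −0.13792447.
Then c = 71 − a·611133 − b·4468208 = 513428.34.
At (611298, 4468163): z = 102945.6 − 616269.0 + 513428.34 = 105.0 m.

105 m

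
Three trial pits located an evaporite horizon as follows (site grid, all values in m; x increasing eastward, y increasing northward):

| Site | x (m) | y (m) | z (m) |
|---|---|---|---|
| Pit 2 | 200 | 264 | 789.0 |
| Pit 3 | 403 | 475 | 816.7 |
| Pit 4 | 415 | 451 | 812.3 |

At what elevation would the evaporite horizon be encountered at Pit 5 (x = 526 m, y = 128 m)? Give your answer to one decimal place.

Let the plane be z = a·x + b·y + c.
Pit 3−Pit 2: 203a + 211b = 27.7;  Pit 4−Pit 2: 215a + 187b = 23.3.
Solving gives a = −0.03560, b = 0.16553.
Then c = 789 − a·200 − b·264 = 752.42.
At (526, 128): z = −18.7 + 21.2 + 752.42 = 754.9 m.

754.9 m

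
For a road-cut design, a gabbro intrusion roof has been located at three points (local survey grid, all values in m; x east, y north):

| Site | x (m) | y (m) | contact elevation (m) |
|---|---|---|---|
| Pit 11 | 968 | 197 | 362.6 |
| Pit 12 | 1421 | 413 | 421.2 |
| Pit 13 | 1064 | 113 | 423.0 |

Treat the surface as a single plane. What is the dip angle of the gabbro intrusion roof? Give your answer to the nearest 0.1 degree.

25.6°

Let the plane be z = a·x + b·y + c.
Pit 12−Pit 11: 453a + 216b = 58.6;  Pit 13−Pit 11: 96a − 84b = 60.4.
Solving gives a = 0.30565, b = −0.36973.
Gradient magnitude |∇z| = √(a² + b²) = √(0.09342 + 0.13670) = 0.47971.
True dip = arctan(0.47971) = 25.6°, dipping toward NW (azimuth ≈ 320°).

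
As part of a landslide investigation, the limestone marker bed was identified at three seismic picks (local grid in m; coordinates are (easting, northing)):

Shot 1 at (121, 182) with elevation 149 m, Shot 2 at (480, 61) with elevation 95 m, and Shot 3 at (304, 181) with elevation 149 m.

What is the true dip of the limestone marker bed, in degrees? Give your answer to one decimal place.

24.4°

Let the plane be z = a·E + b·N + c.
Shot 2−Shot 1: 359a − 121b = −54;  Shot 3−Shot 1: 183a − 1b = 0.
Solving gives a = 0.00248, b = 0.45364.
Gradient magnitude |∇z| = √(a² + b²) = √(0.00001 + 0.20579) = 0.45364.
True dip = arctan(0.45364) = 24.4°, dipping toward S (azimuth ≈ 180°).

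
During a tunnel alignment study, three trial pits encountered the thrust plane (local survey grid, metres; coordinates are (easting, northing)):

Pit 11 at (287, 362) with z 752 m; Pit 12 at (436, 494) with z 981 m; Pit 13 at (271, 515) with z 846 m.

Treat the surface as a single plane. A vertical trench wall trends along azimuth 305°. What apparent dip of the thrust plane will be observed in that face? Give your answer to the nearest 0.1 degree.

18.6°

Let the plane be z = a·E + b·N + c.
Pit 12−Pit 11: 149a + 132b = 229;  Pit 13−Pit 11: −16a + 153b = 94.
Solving gives a = 0.90847, b = 0.70938.
Unit vector along 305° is (sin 305°, cos 305°) = (-0.8192, 0.5736).
Slope in that direction = a·(-0.8192) + b·(0.5736) = −0.33729.
Apparent dip = arctan|0.33729| = 18.6° (true dip is 49.1°, so apparent ≤ true as expected).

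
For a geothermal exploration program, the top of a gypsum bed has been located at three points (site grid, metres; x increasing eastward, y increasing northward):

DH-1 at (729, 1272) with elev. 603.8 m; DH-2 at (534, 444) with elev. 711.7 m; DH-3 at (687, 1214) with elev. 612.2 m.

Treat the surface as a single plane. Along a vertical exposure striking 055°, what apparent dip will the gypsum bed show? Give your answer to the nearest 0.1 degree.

Two edge vectors: DH-1→DH-2 = (-195, -828, 107.9), DH-1→DH-3 = (-42, -58, 8.4).
Normal n = (DH-1→DH-2) × (DH-1→DH-3) = (-697, -2893.8, -23466).
So ∂z/∂x = −n_x/n_z = −0.02970 and ∂z/∂y = −n_y/n_z = −0.12332.
Unit vector along 055° is (sin 55°, cos 55°) = (0.8192, 0.5736).
Slope in that direction = a·(0.8192) + b·(0.5736) = −0.09506.
Apparent dip = arctan|0.09506| = 5.4° (true dip is 7.2°, so apparent ≤ true as expected).

5.4°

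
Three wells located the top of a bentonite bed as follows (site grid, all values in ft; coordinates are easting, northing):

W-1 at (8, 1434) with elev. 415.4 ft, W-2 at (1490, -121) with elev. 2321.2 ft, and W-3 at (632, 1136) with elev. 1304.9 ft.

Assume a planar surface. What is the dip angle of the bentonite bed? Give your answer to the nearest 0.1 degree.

Let the plane be z = a·easting + b·northing + c.
W-2−W-1: 1482a − 1555b = 1905.8;  W-3−W-1: 624a − 298b = 889.5.
Solving gives a = 1.54203, b = 0.24404.
Gradient magnitude |∇z| = √(a² + b²) = √(2.37784 + 0.05956) = 1.56122.
True dip = arctan(1.56122) = 57.4°, dipping toward W (azimuth ≈ 261°).

57.4°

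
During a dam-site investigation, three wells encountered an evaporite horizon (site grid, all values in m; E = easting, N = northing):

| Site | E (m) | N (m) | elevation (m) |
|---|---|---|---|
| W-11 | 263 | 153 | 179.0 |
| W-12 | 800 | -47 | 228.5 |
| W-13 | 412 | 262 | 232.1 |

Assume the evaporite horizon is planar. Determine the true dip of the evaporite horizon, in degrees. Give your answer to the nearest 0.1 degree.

16.7°

Let the plane be z = a·E + b·N + c.
W-12−W-11: 537a − 200b = 49.5;  W-13−W-11: 149a + 109b = 53.1.
Solving gives a = 0.18131, b = 0.23931.
Gradient magnitude |∇z| = √(a² + b²) = √(0.03287 + 0.05727) = 0.30024.
True dip = arctan(0.30024) = 16.7°, dipping toward SW (azimuth ≈ 217°).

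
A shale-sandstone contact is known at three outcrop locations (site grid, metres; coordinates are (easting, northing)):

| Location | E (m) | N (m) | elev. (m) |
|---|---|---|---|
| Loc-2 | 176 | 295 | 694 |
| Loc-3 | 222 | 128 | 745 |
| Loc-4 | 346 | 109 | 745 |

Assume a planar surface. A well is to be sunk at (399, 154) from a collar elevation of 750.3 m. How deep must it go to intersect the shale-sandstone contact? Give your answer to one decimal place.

Two edge vectors: Loc-2→Loc-3 = (46, -167, 51), Loc-2→Loc-4 = (170, -186, 51).
Normal n = (Loc-2→Loc-3) × (Loc-2→Loc-4) = (969, 6324, 19834).
So ∂z/∂E = −n_x/n_z = −0.04886 and ∂z/∂N = −n_y/n_z = −0.31885.
Intercept c from Loc-2: 694 + 8.60 + 94.06 = 796.66.
At (399, 154): z_contact = −19.49 − 49.10 + 796.66 = 728.06 m.
Depth below ground = 750.3 − 728.06 = 22.2 m.

22.2 m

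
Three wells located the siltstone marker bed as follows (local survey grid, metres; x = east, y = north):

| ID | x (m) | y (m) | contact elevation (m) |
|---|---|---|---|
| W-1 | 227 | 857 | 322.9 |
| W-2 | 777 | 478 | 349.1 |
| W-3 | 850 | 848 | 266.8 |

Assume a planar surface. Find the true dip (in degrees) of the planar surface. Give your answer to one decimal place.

Let the plane be z = a·x + b·y + c.
W-2−W-1: 550a − 379b = 26.2;  W-3−W-1: 623a − 9b = −56.1.
Solving gives a = −0.09300, b = −0.20408.
Gradient magnitude |∇z| = √(a² + b²) = √(0.00865 + 0.04165) = 0.22427.
True dip = arctan(0.22427) = 12.6°, dipping toward NNE (azimuth ≈ 024°).

12.6°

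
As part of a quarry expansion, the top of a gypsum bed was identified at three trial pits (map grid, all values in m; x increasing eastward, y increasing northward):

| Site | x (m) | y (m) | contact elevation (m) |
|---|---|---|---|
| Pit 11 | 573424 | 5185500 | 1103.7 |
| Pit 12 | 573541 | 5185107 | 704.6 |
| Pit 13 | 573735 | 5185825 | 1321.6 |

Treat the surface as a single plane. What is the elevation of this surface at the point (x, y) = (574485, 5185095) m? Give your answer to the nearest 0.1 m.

Let the plane be z = a·x + b·y + c.
Pit 12−Pit 11: 117a − 393b = −399.1;  Pit 13−Pit 11: 311a + 325b = 217.9.
Solving gives a = −0.275028706, b = 0.933642854.
Then c = 1103.7 − a·573424 − b·5185500 = −4682593.26.
At (574485, 5185095): z = −157999.9 + 4841026.9 − 4682593.26 = 433.8 m.

433.8 m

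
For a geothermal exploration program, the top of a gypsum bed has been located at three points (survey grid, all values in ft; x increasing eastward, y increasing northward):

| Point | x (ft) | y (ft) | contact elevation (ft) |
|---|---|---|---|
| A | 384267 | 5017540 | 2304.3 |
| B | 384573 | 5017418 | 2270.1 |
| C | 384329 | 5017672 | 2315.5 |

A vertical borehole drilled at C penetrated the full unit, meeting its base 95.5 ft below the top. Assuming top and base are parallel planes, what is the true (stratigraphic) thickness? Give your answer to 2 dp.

Two edge vectors: A→B = (306, -122, -34.2), A→C = (62, 132, 11.2).
Normal n = (A→B) × (A→C) = (3148, -5547.6, 47956).
So ∂z/∂x = −n_x/n_z = −0.06564 and ∂z/∂y = −n_y/n_z = 0.11568.
|∇z| = √(a²+b²) = 0.13301, so dip δ = arctan(0.13301) = 7.58°.
True thickness = vertical thickness × cos δ = 95.5 × cos 7.58° = 94.67 ft.

94.67 ft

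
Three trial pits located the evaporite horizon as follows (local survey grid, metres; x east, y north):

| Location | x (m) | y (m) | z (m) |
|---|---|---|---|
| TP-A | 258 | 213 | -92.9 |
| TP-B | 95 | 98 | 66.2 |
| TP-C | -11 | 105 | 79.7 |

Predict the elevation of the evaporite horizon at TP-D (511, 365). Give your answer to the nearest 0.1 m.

-310.7 m

Let the plane be z = a·x + b·y + c.
TP-B−TP-A: −163a − 115b = 159.1;  TP-C−TP-A: −269a − 108b = 172.6.
Solving gives a = −0.20000, b = −1.10000.
Then c = -92.9 − a·258 − b·213 = 193.00.
At (511, 365): z = −102.2 − 401.5 + 193.00 = -310.7 m.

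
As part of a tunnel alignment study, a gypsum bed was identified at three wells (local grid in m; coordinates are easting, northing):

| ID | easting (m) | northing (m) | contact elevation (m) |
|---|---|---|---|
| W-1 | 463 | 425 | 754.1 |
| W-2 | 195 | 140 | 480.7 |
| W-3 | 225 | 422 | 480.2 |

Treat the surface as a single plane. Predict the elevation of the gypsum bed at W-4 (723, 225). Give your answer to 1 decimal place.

1078.6 m

Let the plane be z = a·easting + b·northing + c.
W-2−W-1: −268a − 285b = −273.4;  W-3−W-1: −238a − 3b = −273.9.
Solving gives a = 1.15241, b = −0.12437.
Then c = 754.1 − a·463 − b·425 = 273.39.
At (723, 225): z = 833.2 − 28.0 + 273.39 = 1078.6 m.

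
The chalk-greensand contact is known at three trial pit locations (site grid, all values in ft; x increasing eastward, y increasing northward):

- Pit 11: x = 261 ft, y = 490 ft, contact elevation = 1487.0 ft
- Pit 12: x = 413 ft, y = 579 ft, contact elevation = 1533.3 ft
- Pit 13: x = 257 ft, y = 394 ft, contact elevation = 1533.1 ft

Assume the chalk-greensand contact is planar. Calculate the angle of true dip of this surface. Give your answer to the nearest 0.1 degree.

Let the plane be z = a·x + b·y + c.
Pit 12−Pit 11: 152a + 89b = 46.3;  Pit 13−Pit 11: −4a − 96b = 46.1.
Solving gives a = 0.60043, b = −0.50523.
Gradient magnitude |∇z| = √(a² + b²) = √(0.36051 + 0.25525) = 0.78471.
True dip = arctan(0.78471) = 38.1°, dipping toward NW (azimuth ≈ 310°).

38.1°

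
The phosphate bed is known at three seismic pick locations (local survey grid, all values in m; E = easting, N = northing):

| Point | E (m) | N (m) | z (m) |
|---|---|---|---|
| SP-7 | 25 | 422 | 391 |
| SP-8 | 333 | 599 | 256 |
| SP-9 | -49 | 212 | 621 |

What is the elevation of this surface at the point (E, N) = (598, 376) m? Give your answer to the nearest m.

583 m

Two edge vectors: SP-7→SP-8 = (308, 177, -135), SP-7→SP-9 = (-74, -210, 230).
Normal n = (SP-7→SP-8) × (SP-7→SP-9) = (12360, -60850, -51582).
So ∂z/∂E = −n_x/n_z = 0.23962 and ∂z/∂N = −n_y/n_z = −1.17968.
Intercept c from SP-7: 391 − 5.99 + 497.82 = 882.83.
At (598, 376): z = 143.3 − 443.6 + 882.83 = 582.6 m.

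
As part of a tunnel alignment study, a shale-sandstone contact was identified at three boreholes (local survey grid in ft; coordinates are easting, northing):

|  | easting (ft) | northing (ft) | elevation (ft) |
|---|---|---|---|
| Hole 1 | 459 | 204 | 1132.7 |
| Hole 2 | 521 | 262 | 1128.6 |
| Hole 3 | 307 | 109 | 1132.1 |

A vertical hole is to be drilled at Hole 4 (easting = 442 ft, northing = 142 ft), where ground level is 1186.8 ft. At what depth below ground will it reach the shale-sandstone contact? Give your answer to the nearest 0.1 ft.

Let the plane be z = a·easting + b·northing + c.
Hole 2−Hole 1: 62a + 58b = −4.1;  Hole 3−Hole 1: −152a − 95b = −0.6.
Solving gives a = 0.14501, b = −0.22570.
Then c = 1132.7 − a·459 − b·204 = 1112.18.
At (442, 142): z_contact = 64.09 − 32.05 + 1112.18 = 1144.23 ft.
Depth below ground = 1186.8 − 1144.23 = 42.6 ft.

42.6 ft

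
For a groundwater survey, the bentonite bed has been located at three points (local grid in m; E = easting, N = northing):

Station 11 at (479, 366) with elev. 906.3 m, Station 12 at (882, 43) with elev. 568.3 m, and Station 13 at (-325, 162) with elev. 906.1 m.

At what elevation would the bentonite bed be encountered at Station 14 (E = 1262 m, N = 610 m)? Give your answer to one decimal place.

Two edge vectors: Station 11→Station 12 = (403, -323, -338), Station 11→Station 13 = (-804, -204, -0.2).
Normal n = (Station 11→Station 12) × (Station 11→Station 13) = (-68887.4, 271832.6, -341904).
So ∂z/∂E = −n_x/n_z = −0.201482 and ∂z/∂N = −n_y/n_z = 0.795055.
Intercept c from Station 11: 906.3 + 96.51 − 290.99 = 711.82.
At (1262, 610): z = −254.3 + 485.0 + 711.82 = 942.5 m.

942.5 m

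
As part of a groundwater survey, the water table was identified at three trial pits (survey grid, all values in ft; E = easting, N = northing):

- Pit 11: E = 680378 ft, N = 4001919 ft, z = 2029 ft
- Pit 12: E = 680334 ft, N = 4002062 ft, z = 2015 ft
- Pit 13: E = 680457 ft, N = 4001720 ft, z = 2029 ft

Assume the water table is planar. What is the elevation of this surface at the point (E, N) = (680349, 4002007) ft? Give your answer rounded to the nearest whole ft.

2022 ft

Let the plane be z = a·E + b·N + c.
Pit 12−Pit 11: −44a + 143b = −14;  Pit 13−Pit 11: 79a − 199b = 0.
Solving gives a = −1.09641873, b = −0.43526171.
Then c = 2029 − a·680378 − b·4001919 = 2489890.28.
At (680349, 4002007): z = −745947.4 − 1741920.4 + 2489890.28 = 2022.5 ft.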